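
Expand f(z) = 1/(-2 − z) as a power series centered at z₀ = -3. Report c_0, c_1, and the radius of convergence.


Let w = z − z₀, so z = z₀ + w.
Then -2 − z = -2 − (z₀ + w) = (-2 − z₀) − w = 1 − w.
f(z) = 1/(1 − w) = (1/(1)) · 1/(1 − w/(1)) = Σ_{n≥0} w^n / (1)^(n+1).
So c_n = 1/(1)^(n+1):
  c_0 = 1/(1)^1 = 1.
  c_1 = 1/(1)^2 = 1.
The series is valid for |w/d| < 1, i.e. |z − z₀| < |d|.
Radius of convergence: R = |-2 − z₀| = |1| = 1 (distance from z₀ to the singularity z = -2).

c_0 = 1, c_1 = 1; R = 1.


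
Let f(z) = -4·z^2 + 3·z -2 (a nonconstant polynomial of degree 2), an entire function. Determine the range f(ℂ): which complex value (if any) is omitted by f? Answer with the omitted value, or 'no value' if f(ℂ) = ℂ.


Little Picard bounds the complement of f(ℂ) to at most one point.
For every w ∈ ℂ, the equation p(z) − w = 0 is a nonconstant polynomial in z and hence has at least one root by the fundamental theorem of algebra. So p is surjective onto ℂ, omitting no value.

Omitted value: no value.


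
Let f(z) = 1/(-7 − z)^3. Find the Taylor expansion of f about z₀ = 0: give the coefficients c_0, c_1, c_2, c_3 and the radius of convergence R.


Let w = z − z₀, so z = z₀ + w.
Then -7 − z = -7 − (z₀ + w) = (-7 − z₀) − w = -7 − w.
f(z) = 1/(-7 − w)^3 = (1/(-7)^3) · (1 − w/(-7))^{−3}.
By the binomial series (1−u)^{−3} = Σ_{n≥0} C(n+2, 2) u^n for |u|<1, with u = w/(-7):
  c_n = C(n+2, 2) / (-7)^(n+3).
  c_0 = 1/(-7)^3 = -1/343.
  c_1 = 3/(-7)^4 = 3/2401.
  c_2 = 6/(-7)^5 = -6/16807.
  c_3 = 10/(-7)^6 = 10/117649.
The series is valid for |w/d| < 1, i.e. |z − z₀| < |d|.
Radius of convergence: R = |-7 − z₀| = |-7| = 7 (distance from z₀ to the singularity z = -7).

c_0 = -1/343, c_1 = 3/2401, c_2 = -6/16807, c_3 = 10/117649; R = 7.


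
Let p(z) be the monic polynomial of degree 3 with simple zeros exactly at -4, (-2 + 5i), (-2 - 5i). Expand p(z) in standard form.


The polynomial is p(z) = ∏_{α ∈ S} (z − α), where S = {-4, (-2 + 5i), (-2 - 5i)}.
Expanding the product yields: p(z) = z^3 + 8·z^2 + 45·z + 116.
Note conjugate pairs combine to real quadratics: (z − (-2+5i))(z − (-2−5i)) = z² + 4z + 29.
The resulting polynomial has degree 3 and real coefficients as required.

p(z) = z^3 + 8·z^2 + 45·z + 116.


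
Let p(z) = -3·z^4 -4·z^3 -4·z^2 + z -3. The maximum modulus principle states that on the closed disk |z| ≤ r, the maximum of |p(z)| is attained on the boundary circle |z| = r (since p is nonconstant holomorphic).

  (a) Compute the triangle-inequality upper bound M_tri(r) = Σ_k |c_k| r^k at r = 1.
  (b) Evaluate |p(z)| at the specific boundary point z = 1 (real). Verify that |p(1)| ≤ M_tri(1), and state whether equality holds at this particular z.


Coefficients: c_0 = -3, c_1 = 1, c_2 = -4, c_3 = -4, c_4 = -3. Radius r = 1.
Part (a). Triangle bound: M_tri(r) = Σ_k |c_k| r^k
  = |-3|·1^0 + |1|·1^1 + |-4|·1^2 + |-4|·1^3 + |-3|·1^4
  = 3 + 1 + 4 + 4 + 3 = 15.
This bounds M(r) := max_{|z|=r} |p(z)| from above; equality holds iff all terms c_k z^k can be made to align in phase at a single z on |z|=r.
Part (b). At z = 1 (real, on the circle |z| = r):
  p(1) = (-3)·1^0 + (1)·1^1 + (-4)·1^2 + (-4)·1^3 + (-3)·1^4 = -13.
  |p(1)| = 13.
Check: |p(1)| = 13 ≤ 15 = M_tri(1). ✓ Equality does not hold at z = 1 (the coefficients have mixed signs, so the terms do not all align in phase there).

M_tri(1) = 15; |p(1)| = 13; equality at z=1: no.


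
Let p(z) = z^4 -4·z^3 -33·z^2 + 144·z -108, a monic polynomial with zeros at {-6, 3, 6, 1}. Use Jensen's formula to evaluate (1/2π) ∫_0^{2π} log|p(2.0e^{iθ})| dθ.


Zeros: -6, 1, 3, 6; r = 2.0.
Inside |z| < r: 1. Outside (|z| ≥ r): -6, 3, 6.
p(0) = -108, so log|p(0)| = log(108) = 4.6821.
Apply Jensen: I(r) = log|p(0)| + Σ_k log(r/|z_k|), summed over zeros inside |z| < r.
  log(r/|z_k|) for z_k = 1: log(2.0/1) = 0.6931
  Outside zeros (-6, 3, 6) contribute nothing to the Jensen sum.
Sum over inside zeros: 0.6931.
I(r) = log|p(0)| + (inside sum) = 4.6821 + 0.6931 = 5.3753.
Note: since some zeros are outside |z| ≤ r, the simplified n·log(r) form does NOT apply — only the inside zeros contribute.

I(r) ≈ 5.3753.


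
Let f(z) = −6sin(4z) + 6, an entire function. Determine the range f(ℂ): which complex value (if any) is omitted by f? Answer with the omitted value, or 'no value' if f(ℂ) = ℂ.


Little Picard bounds the complement of f(ℂ) to at most one point.
sin is entire and surjective onto ℂ: for every w ∈ ℂ, sin(ζ) = w has a solution ζ ∈ ℂ (e.g., via the complex inverse arcsin). With ζ = 4z this gives z = ζ/(4). Then -6·sin(4z) takes every value in -6·ℂ = ℂ, and adding 6 is a bijection of ℂ. So f is surjective and omits no value. (Note: only on the real line is sin bounded by [−1, 1].)

Omitted value: no value.


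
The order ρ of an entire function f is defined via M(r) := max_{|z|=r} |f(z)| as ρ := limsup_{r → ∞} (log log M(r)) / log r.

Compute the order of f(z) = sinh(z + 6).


sinh(w) is a linear combination of e^{iw} and e^{−iw} (or e^w, e^{−w} in the hyperbolic case), so |sinh(w)| ≤ e^{|w|}. With w = z + 6, |w| ≤ 1|z| + 6 = 1r + 6 on |z| = r, giving M(r) ≤ e^{1r + 6}, so ρ ≤ 1. On a suitable ray (z = it for sin/cos; z = t for sinh/cosh, t real → ∞), |sinh(z + 6)| grows like e^{1|t|}/2, so ρ ≥ 1. Hence ρ = 1.
Therefore ρ = 1.

Order ρ = 1.


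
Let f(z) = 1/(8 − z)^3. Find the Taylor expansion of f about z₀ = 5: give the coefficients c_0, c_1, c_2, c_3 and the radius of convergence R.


Let w = z − z₀, so z = z₀ + w.
Then 8 − z = 8 − (z₀ + w) = (8 − z₀) − w = 3 − w.
f(z) = 1/(3 − w)^3 = (1/(3)^3) · (1 − w/(3))^{−3}.
By the binomial series (1−u)^{−3} = Σ_{n≥0} C(n+2, 2) u^n for |u|<1, with u = w/(3):
  c_n = C(n+2, 2) / (3)^(n+3).
  c_0 = 1/(3)^3 = 1/27.
  c_1 = 3/(3)^4 = 1/27.
  c_2 = 6/(3)^5 = 2/81.
  c_3 = 10/(3)^6 = 10/729.
The series is valid for |w/d| < 1, i.e. |z − z₀| < |d|.
Radius of convergence: R = |8 − z₀| = |3| = 3 (distance from z₀ to the singularity z = 8).

c_0 = 1/27, c_1 = 1/27, c_2 = 2/81, c_3 = 10/729; R = 3.


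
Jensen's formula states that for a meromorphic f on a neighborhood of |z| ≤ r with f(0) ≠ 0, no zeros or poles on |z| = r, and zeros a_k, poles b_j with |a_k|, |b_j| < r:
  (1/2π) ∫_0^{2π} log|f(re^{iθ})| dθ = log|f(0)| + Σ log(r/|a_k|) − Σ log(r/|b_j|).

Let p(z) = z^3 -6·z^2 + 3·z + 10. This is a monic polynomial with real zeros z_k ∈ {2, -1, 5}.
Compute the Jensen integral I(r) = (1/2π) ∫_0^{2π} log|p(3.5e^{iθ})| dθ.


Zeros: -1, 2, 5; r = 3.5.
Inside |z| < r: -1, 2. Outside (|z| ≥ r): 5.
p(0) = 10, so log|p(0)| = log(10) = 2.3026.
Apply Jensen: I(r) = log|p(0)| + Σ_k log(r/|z_k|), summed over zeros inside |z| < r.
  log(r/|z_k|) for z_k = 2: log(3.5/2) = 0.5596
  log(r/|z_k|) for z_k = -1: log(3.5/1) = 1.2528
  Outside zeros (5) contribute nothing to the Jensen sum.
Sum over inside zeros: 1.8124.
I(r) = log|p(0)| + (inside sum) = 2.3026 + 1.8124 = 4.1150.
Note: since some zeros are outside |z| ≤ r, the simplified n·log(r) form does NOT apply — only the inside zeros contribute.

I(r) ≈ 4.1150.


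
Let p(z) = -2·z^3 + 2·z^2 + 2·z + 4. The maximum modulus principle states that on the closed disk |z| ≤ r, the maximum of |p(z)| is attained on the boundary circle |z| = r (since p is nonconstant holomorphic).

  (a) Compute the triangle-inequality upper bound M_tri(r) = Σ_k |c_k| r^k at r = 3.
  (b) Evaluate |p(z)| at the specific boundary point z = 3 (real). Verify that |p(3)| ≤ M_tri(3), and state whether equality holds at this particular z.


Coefficients: c_0 = 4, c_1 = 2, c_2 = 2, c_3 = -2. Radius r = 3.
Part (a). Triangle bound: M_tri(r) = Σ_k |c_k| r^k
  = |4|·3^0 + |2|·3^1 + |2|·3^2 + |-2|·3^3
  = 4 + 6 + 18 + 54 = 82.
This bounds M(r) := max_{|z|=r} |p(z)| from above; equality holds iff all terms c_k z^k can be made to align in phase at a single z on |z|=r.
Part (b). At z = 3 (real, on the circle |z| = r):
  p(3) = (4)·3^0 + (2)·3^1 + (2)·3^2 + (-2)·3^3 = -26.
  |p(3)| = 26.
Check: |p(3)| = 26 ≤ 82 = M_tri(3). ✓ Equality does not hold at z = 3 (the coefficients have mixed signs, so the terms do not all align in phase there).

M_tri(3) = 82; |p(3)| = 26; equality at z=3: no.


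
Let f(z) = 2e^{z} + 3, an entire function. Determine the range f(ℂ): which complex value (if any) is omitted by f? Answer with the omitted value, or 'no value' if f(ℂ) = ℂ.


Little Picard bounds the complement of f(ℂ) to at most one point.
e^{z} is never zero on ℂ, so 2·e^{z} takes every value in ℂ ∖ {0}. Adding 3 shifts the range to ℂ ∖ {3}. Thus f omits exactly the value 3.

Omitted value: 3.


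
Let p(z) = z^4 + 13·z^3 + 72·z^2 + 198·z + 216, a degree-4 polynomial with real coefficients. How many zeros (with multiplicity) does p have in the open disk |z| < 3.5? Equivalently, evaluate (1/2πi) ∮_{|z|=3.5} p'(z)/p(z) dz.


The zeros of p are: (-3 + 3i), (-3 - 3i), -3, -4.
Their magnitudes are: 4.243, 4.243, 3, 4.
Zeros with |z| < R = 3.5: -3.
Count = 1.
By the argument principle, (1/2πi) ∮_{|z|=R} p'(z)/p(z) dz equals exactly this count.

Number of zeros inside |z| < 3.5: 1.


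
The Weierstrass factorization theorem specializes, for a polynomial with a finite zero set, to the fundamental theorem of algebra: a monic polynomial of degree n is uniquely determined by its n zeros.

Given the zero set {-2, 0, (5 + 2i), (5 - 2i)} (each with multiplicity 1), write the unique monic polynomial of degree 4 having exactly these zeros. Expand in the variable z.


The polynomial is p(z) = ∏_{α ∈ S} (z − α), where S = {-2, 0, (5 + 2i), (5 - 2i)}.
Expanding the product yields: p(z) = z^4 -8·z^3 + 9·z^2 + 58·z.
Note conjugate pairs combine to real quadratics: (z − (5+2i))(z − (5−2i)) = z² − 10z + 29.
The resulting polynomial has degree 4 and real coefficients as required.

p(z) = z^4 -8·z^3 + 9·z^2 + 58·z.


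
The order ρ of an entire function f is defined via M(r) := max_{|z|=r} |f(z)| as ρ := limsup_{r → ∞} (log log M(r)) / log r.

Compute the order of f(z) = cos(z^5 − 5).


Write cos(w) = (e^{iw} ± e^{−iw})/(2 or 2i), so |cos(w)| ≤ e^{|w|}. With w = z^5 − 5, |w| ≤ 1r^5 + 5 on |z|=r, giving M(r) ≤ e^{1r^5 + 5} and ρ ≤ 5. For the lower bound, choose z on |z|=r with 1z^5 purely imaginary of modulus 1r^5; then |cos(z^5 − 5)| grows like e^{1r^5}/2, so ρ ≥ 5. Hence ρ = 5.
Therefore ρ = 5.

Order ρ = 5.


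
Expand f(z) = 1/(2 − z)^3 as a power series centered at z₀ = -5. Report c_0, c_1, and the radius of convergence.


Let w = z − z₀, so z = z₀ + w.
Then 2 − z = 2 − (z₀ + w) = (2 − z₀) − w = 7 − w.
f(z) = 1/(7 − w)^3 = (1/(7)^3) · (1 − w/(7))^{−3}.
By the binomial series (1−u)^{−3} = Σ_{n≥0} C(n+2, 2) u^n for |u|<1, with u = w/(7):
  c_n = C(n+2, 2) / (7)^(n+3).
  c_0 = 1/(7)^3 = 1/343.
  c_1 = 3/(7)^4 = 3/2401.
The series is valid for |w/d| < 1, i.e. |z − z₀| < |d|.
Radius of convergence: R = |2 − z₀| = |7| = 7 (distance from z₀ to the singularity z = 2).

c_0 = 1/343, c_1 = 3/2401; R = 7.


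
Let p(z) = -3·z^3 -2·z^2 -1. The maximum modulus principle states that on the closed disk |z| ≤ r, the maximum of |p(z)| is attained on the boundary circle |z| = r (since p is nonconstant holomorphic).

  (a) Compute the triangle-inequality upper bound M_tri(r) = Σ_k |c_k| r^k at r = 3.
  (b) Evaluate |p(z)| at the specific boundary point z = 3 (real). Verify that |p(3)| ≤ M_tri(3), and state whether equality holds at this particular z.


Coefficients: c_0 = -1, c_1 = 0, c_2 = -2, c_3 = -3. Radius r = 3.
Part (a). Triangle bound: M_tri(r) = Σ_k |c_k| r^k
  = |-1|·3^0 + |0|·3^1 + |-2|·3^2 + |-3|·3^3
  = 1 + 0 + 18 + 81 = 100.
This bounds M(r) := max_{|z|=r} |p(z)| from above; equality holds iff all terms c_k z^k can be made to align in phase at a single z on |z|=r.
Part (b). At z = 3 (real, on the circle |z| = r):
  p(3) = (-1)·3^0 + (0)·3^1 + (-2)·3^2 + (-3)·3^3 = -100.
  |p(3)| = 100.
Since all nonzero coefficients share the same sign, |p(3)| = 100 = M_tri(3); the triangle bound is attained at z = 3, so in fact M(r) = 100.

M_tri(3) = 100; |p(3)| = 100; equality at z=3: yes.


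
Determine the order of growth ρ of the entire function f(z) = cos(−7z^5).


Write cos(w) = (e^{iw} ± e^{−iw})/(2 or 2i), so |cos(w)| ≤ e^{|w|}. With w = −7z^5, |w| ≤ 7r^5 + 0 on |z|=r, giving M(r) ≤ e^{7r^5 + 0} and ρ ≤ 5. For the lower bound, choose z on |z|=r with -7z^5 purely imaginary of modulus 7r^5; then |cos(−7z^5)| grows like e^{7r^5}/2, so ρ ≥ 5. Hence ρ = 5.
Therefore ρ = 5.

Order ρ = 5.


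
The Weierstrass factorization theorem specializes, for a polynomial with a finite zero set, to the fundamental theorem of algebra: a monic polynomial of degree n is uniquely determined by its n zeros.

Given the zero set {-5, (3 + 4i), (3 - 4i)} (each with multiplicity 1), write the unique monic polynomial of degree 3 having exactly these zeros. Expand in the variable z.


The polynomial is p(z) = ∏_{α ∈ S} (z − α), where S = {-5, (3 + 4i), (3 - 4i)}.
Expanding the product yields: p(z) = z^3 -z^2 -5·z + 125.
Note conjugate pairs combine to real quadratics: (z − (3+4i))(z − (3−4i)) = z² − 6z + 25.
The resulting polynomial has degree 3 and real coefficients as required.

p(z) = z^3 -z^2 -5·z + 125.


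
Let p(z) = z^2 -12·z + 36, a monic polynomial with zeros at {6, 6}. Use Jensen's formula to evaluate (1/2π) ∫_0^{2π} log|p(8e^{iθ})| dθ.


Zeros: 6, 6; r = 8.
Inside |z| < r: 6, 6. Outside (|z| ≥ r): ∅.
p(0) = 36, so log|p(0)| = log(36) = 3.5835.
Apply Jensen: I(r) = log|p(0)| + Σ_k log(r/|z_k|), summed over zeros inside |z| < r.
  log(r/|z_k|) for z_k = 6: log(8/6) = 0.2877
  log(r/|z_k|) for z_k = 6: log(8/6) = 0.2877
Sum over inside zeros: 0.5754.
I(r) = log|p(0)| + (inside sum) = 3.5835 + 0.5754 = 4.1589.
Closed form (all zeros inside, monic): I(r) = n·log(r) = 2·log(8) = 4.1589. ✓

I(r) ≈ 4.1589.


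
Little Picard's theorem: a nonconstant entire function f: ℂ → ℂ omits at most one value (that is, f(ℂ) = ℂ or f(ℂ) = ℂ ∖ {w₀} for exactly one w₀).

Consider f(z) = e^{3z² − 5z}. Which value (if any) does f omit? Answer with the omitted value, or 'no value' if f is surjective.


Little Picard bounds the complement of f(ℂ) to at most one point.
The exponent g(z) = 3z² − 5z is a nonconstant polynomial, hence surjective onto ℂ. So e^{g(z)} takes every value in {e^w : w ∈ ℂ} = ℂ ∖ {0}. Adding 0 shifts the range to ℂ ∖ {0}. f omits exactly 0.

Omitted value: 0.


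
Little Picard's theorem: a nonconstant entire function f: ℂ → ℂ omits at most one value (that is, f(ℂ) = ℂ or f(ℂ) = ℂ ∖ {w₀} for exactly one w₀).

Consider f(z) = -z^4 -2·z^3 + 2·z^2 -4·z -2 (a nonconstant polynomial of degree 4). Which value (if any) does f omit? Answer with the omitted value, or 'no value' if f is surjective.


Little Picard bounds the complement of f(ℂ) to at most one point.
For every w ∈ ℂ, the equation p(z) − w = 0 is a nonconstant polynomial in z and hence has at least one root by the fundamental theorem of algebra. So p is surjective onto ℂ, omitting no value.

Omitted value: no value.


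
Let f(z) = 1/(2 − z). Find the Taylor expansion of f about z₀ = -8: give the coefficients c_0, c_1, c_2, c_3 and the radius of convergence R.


Let w = z − z₀, so z = z₀ + w.
Then 2 − z = 2 − (z₀ + w) = (2 − z₀) − w = 10 − w.
f(z) = 1/(10 − w) = (1/(10)) · 1/(1 − w/(10)) = Σ_{n≥0} w^n / (10)^(n+1).
So c_n = 1/(10)^(n+1):
  c_0 = 1/(10)^1 = 1/10.
  c_1 = 1/(10)^2 = 1/100.
  c_2 = 1/(10)^3 = 1/1000.
  c_3 = 1/(10)^4 = 1/10000.
The series is valid for |w/d| < 1, i.e. |z − z₀| < |d|.
Radius of convergence: R = |2 − z₀| = |10| = 10 (distance from z₀ to the singularity z = 2).

c_0 = 1/10, c_1 = 1/100, c_2 = 1/1000, c_3 = 1/10000; R = 10.


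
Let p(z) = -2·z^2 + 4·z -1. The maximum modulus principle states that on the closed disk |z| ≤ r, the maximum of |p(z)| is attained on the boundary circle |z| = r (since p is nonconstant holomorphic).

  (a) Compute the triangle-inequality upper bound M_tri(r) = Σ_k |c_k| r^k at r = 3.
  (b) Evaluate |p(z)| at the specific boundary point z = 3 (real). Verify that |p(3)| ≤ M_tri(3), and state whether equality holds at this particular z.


Coefficients: c_0 = -1, c_1 = 4, c_2 = -2. Radius r = 3.
Part (a). Triangle bound: M_tri(r) = Σ_k |c_k| r^k
  = |-1|·3^0 + |4|·3^1 + |-2|·3^2
  = 1 + 12 + 18 = 31.
This bounds M(r) := max_{|z|=r} |p(z)| from above; equality holds iff all terms c_k z^k can be made to align in phase at a single z on |z|=r.
Part (b). At z = 3 (real, on the circle |z| = r):
  p(3) = (-1)·3^0 + (4)·3^1 + (-2)·3^2 = -7.
  |p(3)| = 7.
Check: |p(3)| = 7 ≤ 31 = M_tri(3). ✓ Equality does not hold at z = 3 (the coefficients have mixed signs, so the terms do not all align in phase there).

M_tri(3) = 31; |p(3)| = 7; equality at z=3: no.


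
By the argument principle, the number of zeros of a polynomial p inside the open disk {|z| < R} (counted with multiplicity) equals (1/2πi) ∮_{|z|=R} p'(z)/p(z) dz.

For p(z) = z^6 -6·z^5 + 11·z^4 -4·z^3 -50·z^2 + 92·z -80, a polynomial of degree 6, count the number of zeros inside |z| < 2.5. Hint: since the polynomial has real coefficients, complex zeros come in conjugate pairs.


The zeros of p are: 4, (1 + 1i), (1 - 1i), -2, (1 + 2i), (1 - 2i).
Their magnitudes are: 4, 1.414, 1.414, 2, 2.236, 2.236.
Zeros with |z| < R = 2.5: (1 + 1i), (1 - 1i), -2, (1 + 2i), (1 - 2i).
Count = 5.
By the argument principle, (1/2πi) ∮_{|z|=R} p'(z)/p(z) dz equals exactly this count.

Number of zeros inside |z| < 2.5: 5.


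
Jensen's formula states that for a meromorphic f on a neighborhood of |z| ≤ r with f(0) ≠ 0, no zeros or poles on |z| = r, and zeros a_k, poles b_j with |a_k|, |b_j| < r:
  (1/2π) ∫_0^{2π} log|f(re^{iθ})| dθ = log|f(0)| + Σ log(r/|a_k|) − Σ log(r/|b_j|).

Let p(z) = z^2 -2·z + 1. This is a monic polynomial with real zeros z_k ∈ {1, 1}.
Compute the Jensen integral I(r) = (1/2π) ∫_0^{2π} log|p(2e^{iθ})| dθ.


Zeros: 1, 1; r = 2.
Inside |z| < r: 1, 1. Outside (|z| ≥ r): ∅.
p(0) = 1, so log|p(0)| = log(1) = 0.0000.
Apply Jensen: I(r) = log|p(0)| + Σ_k log(r/|z_k|), summed over zeros inside |z| < r.
  log(r/|z_k|) for z_k = 1: log(2/1) = 0.6931
  log(r/|z_k|) for z_k = 1: log(2/1) = 0.6931
Sum over inside zeros: 1.3863.
I(r) = log|p(0)| + (inside sum) = 0.0000 + 1.3863 = 1.3863.
Closed form (all zeros inside, monic): I(r) = n·log(r) = 2·log(2) = 1.3863. ✓

I(r) ≈ 1.3863.


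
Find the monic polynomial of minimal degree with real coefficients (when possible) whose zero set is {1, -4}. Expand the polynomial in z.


The polynomial is p(z) = ∏_{α ∈ S} (z − α), where S = {1, -4}.
Expanding the product yields: p(z) = z^2 + 3·z -4.
The resulting polynomial has degree 2 and real coefficients as required.

p(z) = z^2 + 3·z -4.


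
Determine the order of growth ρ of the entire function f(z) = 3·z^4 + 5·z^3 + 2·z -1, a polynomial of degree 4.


|f(z)| ≤ Σ|c_k|·r^k = O(r^4) as r → ∞. Polynomial growth is O(e^{r^ε}) for every ε > 0 (since r^4/e^{r^ε} → 0), so ρ ≤ ε for all ε > 0, i.e. ρ = 0. Every nonconstant polynomial has order 0.
Therefore ρ = 0.

Order ρ = 0.


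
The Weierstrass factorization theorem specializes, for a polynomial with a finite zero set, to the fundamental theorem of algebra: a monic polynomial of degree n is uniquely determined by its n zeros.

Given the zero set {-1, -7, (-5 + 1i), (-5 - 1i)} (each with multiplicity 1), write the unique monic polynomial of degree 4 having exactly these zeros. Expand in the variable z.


The polynomial is p(z) = ∏_{α ∈ S} (z − α), where S = {-1, -7, (-5 + 1i), (-5 - 1i)}.
Expanding the product yields: p(z) = z^4 + 18·z^3 + 113·z^2 + 278·z + 182.
Note conjugate pairs combine to real quadratics: (z − (-5+1i))(z − (-5−1i)) = z² + 10z + 26.
The resulting polynomial has degree 4 and real coefficients as required.

p(z) = z^4 + 18·z^3 + 113·z^2 + 278·z + 182.


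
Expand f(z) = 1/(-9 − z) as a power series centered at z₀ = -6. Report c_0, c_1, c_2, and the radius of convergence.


Let w = z − z₀, so z = z₀ + w.
Then -9 − z = -9 − (z₀ + w) = (-9 − z₀) − w = -3 − w.
f(z) = 1/(-3 − w) = (1/(-3)) · 1/(1 − w/(-3)) = Σ_{n≥0} w^n / (-3)^(n+1).
So c_n = 1/(-3)^(n+1):
  c_0 = 1/(-3)^1 = -1/3.
  c_1 = 1/(-3)^2 = 1/9.
  c_2 = 1/(-3)^3 = -1/27.
The series is valid for |w/d| < 1, i.e. |z − z₀| < |d|.
Radius of convergence: R = |-9 − z₀| = |-3| = 3 (distance from z₀ to the singularity z = -9).

c_0 = -1/3, c_1 = 1/9, c_2 = -1/27; R = 3.


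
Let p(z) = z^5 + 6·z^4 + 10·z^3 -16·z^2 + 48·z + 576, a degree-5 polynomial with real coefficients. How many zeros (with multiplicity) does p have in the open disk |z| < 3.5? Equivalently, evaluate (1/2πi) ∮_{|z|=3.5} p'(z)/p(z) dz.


The zeros of p are: (-3 + 3i), (-3 - 3i), -4, (2 + 2i), (2 - 2i).
Their magnitudes are: 4.243, 4.243, 4, 2.828, 2.828.
Zeros with |z| < R = 3.5: (2 + 2i), (2 - 2i).
Count = 2.
By the argument principle, (1/2πi) ∮_{|z|=R} p'(z)/p(z) dz equals exactly this count.

Number of zeros inside |z| < 3.5: 2.


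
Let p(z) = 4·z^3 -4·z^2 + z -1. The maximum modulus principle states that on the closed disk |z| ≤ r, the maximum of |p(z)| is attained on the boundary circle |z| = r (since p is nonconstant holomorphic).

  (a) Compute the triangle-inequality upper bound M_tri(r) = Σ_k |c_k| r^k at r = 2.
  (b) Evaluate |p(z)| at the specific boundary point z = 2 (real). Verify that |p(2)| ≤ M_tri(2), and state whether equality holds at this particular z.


Coefficients: c_0 = -1, c_1 = 1, c_2 = -4, c_3 = 4. Radius r = 2.
Part (a). Triangle bound: M_tri(r) = Σ_k |c_k| r^k
  = |-1|·2^0 + |1|·2^1 + |-4|·2^2 + |4|·2^3
  = 1 + 2 + 16 + 32 = 51.
This bounds M(r) := max_{|z|=r} |p(z)| from above; equality holds iff all terms c_k z^k can be made to align in phase at a single z on |z|=r.
Part (b). At z = 2 (real, on the circle |z| = r):
  p(2) = (-1)·2^0 + (1)·2^1 + (-4)·2^2 + (4)·2^3 = 17.
  |p(2)| = 17.
Check: |p(2)| = 17 ≤ 51 = M_tri(2). ✓ Equality does not hold at z = 2 (the coefficients have mixed signs, so the terms do not all align in phase there).

M_tri(2) = 51; |p(2)| = 17; equality at z=2: no.


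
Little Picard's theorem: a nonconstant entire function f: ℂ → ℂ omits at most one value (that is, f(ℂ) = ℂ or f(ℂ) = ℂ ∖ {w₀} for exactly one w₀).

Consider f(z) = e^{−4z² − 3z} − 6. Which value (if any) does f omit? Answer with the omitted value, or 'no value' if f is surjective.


Little Picard bounds the complement of f(ℂ) to at most one point.
The exponent g(z) = −4z² − 3z is a nonconstant polynomial, hence surjective onto ℂ. So e^{g(z)} takes every value in {e^w : w ∈ ℂ} = ℂ ∖ {0}. Adding -6 shifts the range to ℂ ∖ {-6}. f omits exactly -6.

Omitted value: -6.


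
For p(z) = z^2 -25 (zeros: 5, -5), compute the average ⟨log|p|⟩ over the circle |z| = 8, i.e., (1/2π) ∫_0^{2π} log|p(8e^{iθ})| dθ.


Zeros: -5, 5; r = 8.
Inside |z| < r: -5, 5. Outside (|z| ≥ r): ∅.
p(0) = -25, so log|p(0)| = log(25) = 3.2189.
Apply Jensen: I(r) = log|p(0)| + Σ_k log(r/|z_k|), summed over zeros inside |z| < r.
  log(r/|z_k|) for z_k = 5: log(8/5) = 0.4700
  log(r/|z_k|) for z_k = -5: log(8/5) = 0.4700
Sum over inside zeros: 0.9400.
I(r) = log|p(0)| + (inside sum) = 3.2189 + 0.9400 = 4.1589.
Closed form (all zeros inside, monic): I(r) = n·log(r) = 2·log(8) = 4.1589. ✓

I(r) ≈ 4.1589.


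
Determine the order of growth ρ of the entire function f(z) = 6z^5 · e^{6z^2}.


M(r) = max_{|z|=r} |6|·|z|^5·|e^{6z^2}| = 6·r^5 · e^{6r^2} (the factors attain their maxima compatibly on |z|=r). Then log M(r) = log 6 + 5·log r + 6r^2, dominated by the last term, so log log M(r) ~ 2·log r. The polynomial factor 6z^5 contributes only a log r term and does not affect the order. ρ = 2.
Therefore ρ = 2.

Order ρ = 2.


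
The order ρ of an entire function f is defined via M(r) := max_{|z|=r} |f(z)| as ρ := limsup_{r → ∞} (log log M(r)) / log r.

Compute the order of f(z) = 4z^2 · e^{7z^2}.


M(r) = max_{|z|=r} |4|·|z|^2·|e^{7z^2}| = 4·r^2 · e^{7r^2} (the factors attain their maxima compatibly on |z|=r). Then log M(r) = log 4 + 2·log r + 7r^2, dominated by the last term, so log log M(r) ~ 2·log r. The polynomial factor 4z^2 contributes only a log r term and does not affect the order. ρ = 2.
Therefore ρ = 2.

Order ρ = 2.


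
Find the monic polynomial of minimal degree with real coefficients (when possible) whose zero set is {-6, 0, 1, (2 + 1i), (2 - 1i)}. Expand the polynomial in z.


The polynomial is p(z) = ∏_{α ∈ S} (z − α), where S = {-6, 0, 1, (2 + 1i), (2 - 1i)}.
Expanding the product yields: p(z) = z^5 + z^4 -21·z^3 + 49·z^2 -30·z.
Note conjugate pairs combine to real quadratics: (z − (2+1i))(z − (2−1i)) = z² − 4z + 5.
The resulting polynomial has degree 5 and real coefficients as required.

p(z) = z^5 + z^4 -21·z^3 + 49·z^2 -30·z.


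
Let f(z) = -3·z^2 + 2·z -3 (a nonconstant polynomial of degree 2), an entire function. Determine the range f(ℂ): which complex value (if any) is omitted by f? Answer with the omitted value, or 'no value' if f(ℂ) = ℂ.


Little Picard bounds the complement of f(ℂ) to at most one point.
For every w ∈ ℂ, the equation p(z) − w = 0 is a nonconstant polynomial in z and hence has at least one root by the fundamental theorem of algebra. So p is surjective onto ℂ, omitting no value.

Omitted value: no value.


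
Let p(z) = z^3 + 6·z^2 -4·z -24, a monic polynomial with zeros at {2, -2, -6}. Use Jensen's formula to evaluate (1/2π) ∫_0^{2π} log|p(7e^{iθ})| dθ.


Zeros: -6, -2, 2; r = 7.
Inside |z| < r: -6, -2, 2. Outside (|z| ≥ r): ∅.
p(0) = -24, so log|p(0)| = log(24) = 3.1781.
Apply Jensen: I(r) = log|p(0)| + Σ_k log(r/|z_k|), summed over zeros inside |z| < r.
  log(r/|z_k|) for z_k = 2: log(7/2) = 1.2528
  log(r/|z_k|) for z_k = -2: log(7/2) = 1.2528
  log(r/|z_k|) for z_k = -6: log(7/6) = 0.1542
Sum over inside zeros: 2.6597.
I(r) = log|p(0)| + (inside sum) = 3.1781 + 2.6597 = 5.8377.
Closed form (all zeros inside, monic): I(r) = n·log(r) = 3·log(7) = 5.8377. ✓

I(r) ≈ 5.8377.


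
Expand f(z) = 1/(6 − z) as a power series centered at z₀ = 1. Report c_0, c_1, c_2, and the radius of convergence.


Let w = z − z₀, so z = z₀ + w.
Then 6 − z = 6 − (z₀ + w) = (6 − z₀) − w = 5 − w.
f(z) = 1/(5 − w) = (1/(5)) · 1/(1 − w/(5)) = Σ_{n≥0} w^n / (5)^(n+1).
So c_n = 1/(5)^(n+1):
  c_0 = 1/(5)^1 = 1/5.
  c_1 = 1/(5)^2 = 1/25.
  c_2 = 1/(5)^3 = 1/125.
The series is valid for |w/d| < 1, i.e. |z − z₀| < |d|.
Radius of convergence: R = |6 − z₀| = |5| = 5 (distance from z₀ to the singularity z = 6).

c_0 = 1/5, c_1 = 1/25, c_2 = 1/125; R = 5.


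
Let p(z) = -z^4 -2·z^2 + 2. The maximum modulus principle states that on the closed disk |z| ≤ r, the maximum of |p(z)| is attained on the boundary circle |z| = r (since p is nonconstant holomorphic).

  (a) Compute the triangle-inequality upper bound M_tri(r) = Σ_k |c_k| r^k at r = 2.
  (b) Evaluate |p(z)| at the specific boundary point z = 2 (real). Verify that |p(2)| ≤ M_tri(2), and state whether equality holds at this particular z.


Coefficients: c_0 = 2, c_1 = 0, c_2 = -2, c_3 = 0, c_4 = -1. Radius r = 2.
Part (a). Triangle bound: M_tri(r) = Σ_k |c_k| r^k
  = |2|·2^0 + |0|·2^1 + |-2|·2^2 + |0|·2^3 + |-1|·2^4
  = 2 + 0 + 8 + 0 + 16 = 26.
This bounds M(r) := max_{|z|=r} |p(z)| from above; equality holds iff all terms c_k z^k can be made to align in phase at a single z on |z|=r.
Part (b). At z = 2 (real, on the circle |z| = r):
  p(2) = (2)·2^0 + (0)·2^1 + (-2)·2^2 + (0)·2^3 + (-1)·2^4 = -22.
  |p(2)| = 22.
Check: |p(2)| = 22 ≤ 26 = M_tri(2). ✓ Equality does not hold at z = 2 (the coefficients have mixed signs, so the terms do not all align in phase there).

M_tri(2) = 26; |p(2)| = 22; equality at z=2: no.


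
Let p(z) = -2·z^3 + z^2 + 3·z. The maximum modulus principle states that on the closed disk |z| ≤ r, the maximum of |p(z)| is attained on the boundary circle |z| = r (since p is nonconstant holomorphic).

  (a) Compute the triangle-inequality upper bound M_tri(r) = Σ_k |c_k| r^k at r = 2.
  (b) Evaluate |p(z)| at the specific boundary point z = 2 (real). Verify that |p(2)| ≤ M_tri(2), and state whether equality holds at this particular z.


Coefficients: c_0 = 0, c_1 = 3, c_2 = 1, c_3 = -2. Radius r = 2.
Part (a). Triangle bound: M_tri(r) = Σ_k |c_k| r^k
  = |0|·2^0 + |3|·2^1 + |1|·2^2 + |-2|·2^3
  = 0 + 6 + 4 + 16 = 26.
This bounds M(r) := max_{|z|=r} |p(z)| from above; equality holds iff all terms c_k z^k can be made to align in phase at a single z on |z|=r.
Part (b). At z = 2 (real, on the circle |z| = r):
  p(2) = (0)·2^0 + (3)·2^1 + (1)·2^2 + (-2)·2^3 = -6.
  |p(2)| = 6.
Check: |p(2)| = 6 ≤ 26 = M_tri(2). ✓ Equality does not hold at z = 2 (the coefficients have mixed signs, so the terms do not all align in phase there).

M_tri(2) = 26; |p(2)| = 6; equality at z=2: no.


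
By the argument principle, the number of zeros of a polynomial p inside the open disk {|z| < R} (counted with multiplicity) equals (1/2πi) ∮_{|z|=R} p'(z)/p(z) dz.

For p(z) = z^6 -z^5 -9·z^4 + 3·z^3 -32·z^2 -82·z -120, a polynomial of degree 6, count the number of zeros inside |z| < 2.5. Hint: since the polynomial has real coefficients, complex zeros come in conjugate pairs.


The zeros of p are: 4, -3, (-1 + 1i), (-1 - 1i), (1 + 2i), (1 - 2i).
Their magnitudes are: 4, 3, 1.414, 1.414, 2.236, 2.236.
Zeros with |z| < R = 2.5: (-1 + 1i), (-1 - 1i), (1 + 2i), (1 - 2i).
Count = 4.
By the argument principle, (1/2πi) ∮_{|z|=R} p'(z)/p(z) dz equals exactly this count.

Number of zeros inside |z| < 2.5: 4.


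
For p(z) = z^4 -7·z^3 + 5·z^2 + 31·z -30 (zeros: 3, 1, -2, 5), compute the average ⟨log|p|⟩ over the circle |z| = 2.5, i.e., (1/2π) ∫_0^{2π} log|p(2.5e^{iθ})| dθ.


Zeros: -2, 1, 3, 5; r = 2.5.
Inside |z| < r: -2, 1. Outside (|z| ≥ r): 3, 5.
p(0) = -30, so log|p(0)| = log(30) = 3.4012.
Apply Jensen: I(r) = log|p(0)| + Σ_k log(r/|z_k|), summed over zeros inside |z| < r.
  log(r/|z_k|) for z_k = 1: log(2.5/1) = 0.9163
  log(r/|z_k|) for z_k = -2: log(2.5/2) = 0.2231
  Outside zeros (3, 5) contribute nothing to the Jensen sum.
Sum over inside zeros: 1.1394.
I(r) = log|p(0)| + (inside sum) = 3.4012 + 1.1394 = 4.5406.
Note: since some zeros are outside |z| ≤ r, the simplified n·log(r) form does NOT apply — only the inside zeros contribute.

I(r) ≈ 4.5406.


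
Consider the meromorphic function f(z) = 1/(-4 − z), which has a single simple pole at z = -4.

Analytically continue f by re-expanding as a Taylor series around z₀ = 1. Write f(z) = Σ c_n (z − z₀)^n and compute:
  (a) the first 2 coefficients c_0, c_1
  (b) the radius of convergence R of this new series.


Let w = z − z₀, so z = z₀ + w.
Then -4 − z = -4 − (z₀ + w) = (-4 − z₀) − w = -5 − w.
f(z) = 1/(-5 − w) = (1/(-5)) · 1/(1 − w/(-5)) = Σ_{n≥0} w^n / (-5)^(n+1).
So c_n = 1/(-5)^(n+1):
  c_0 = 1/(-5)^1 = -1/5.
  c_1 = 1/(-5)^2 = 1/25.
The series is valid for |w/d| < 1, i.e. |z − z₀| < |d|.
Radius of convergence: R = |-4 − z₀| = |-5| = 5 (distance from z₀ to the singularity z = -4).

c_0 = -1/5, c_1 = 1/25; R = 5.


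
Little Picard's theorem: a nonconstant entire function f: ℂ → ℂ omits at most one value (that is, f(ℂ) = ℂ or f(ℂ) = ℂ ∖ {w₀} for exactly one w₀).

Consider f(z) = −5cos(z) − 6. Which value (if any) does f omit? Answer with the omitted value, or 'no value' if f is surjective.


Little Picard bounds the complement of f(ℂ) to at most one point.
cos is entire and surjective onto ℂ: for every w ∈ ℂ, cos(ζ) = w has a solution ζ ∈ ℂ (e.g., via the complex inverse arccos). With ζ = z this gives z = ζ/(1). Then -5·cos(z) takes every value in -5·ℂ = ℂ, and adding -6 is a bijection of ℂ. So f is surjective and omits no value. (Note: only on the real line is cos bounded by [−1, 1].)

Omitted value: no value.


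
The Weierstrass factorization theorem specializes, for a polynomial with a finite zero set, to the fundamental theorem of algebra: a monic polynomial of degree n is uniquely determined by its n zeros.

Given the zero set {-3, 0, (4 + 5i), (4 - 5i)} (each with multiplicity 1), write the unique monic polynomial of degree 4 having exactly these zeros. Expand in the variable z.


The polynomial is p(z) = ∏_{α ∈ S} (z − α), where S = {-3, 0, (4 + 5i), (4 - 5i)}.
Expanding the product yields: p(z) = z^4 -5·z^3 + 17·z^2 + 123·z.
Note conjugate pairs combine to real quadratics: (z − (4+5i))(z − (4−5i)) = z² − 8z + 41.
The resulting polynomial has degree 4 and real coefficients as required.

p(z) = z^4 -5·z^3 + 17·z^2 + 123·z.


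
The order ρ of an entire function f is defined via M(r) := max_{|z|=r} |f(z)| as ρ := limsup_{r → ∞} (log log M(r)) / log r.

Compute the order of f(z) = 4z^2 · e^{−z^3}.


M(r) = max_{|z|=r} |4|·|z|^2·|e^{−z^3}| = 4·r^2 · e^{1r^3} (the factors attain their maxima compatibly on |z|=r). Then log M(r) = log 4 + 2·log r + 1r^3, dominated by the last term, so log log M(r) ~ 3·log r. The polynomial factor 4z^2 contributes only a log r term and does not affect the order. ρ = 3.
Therefore ρ = 3.

Order ρ = 3.


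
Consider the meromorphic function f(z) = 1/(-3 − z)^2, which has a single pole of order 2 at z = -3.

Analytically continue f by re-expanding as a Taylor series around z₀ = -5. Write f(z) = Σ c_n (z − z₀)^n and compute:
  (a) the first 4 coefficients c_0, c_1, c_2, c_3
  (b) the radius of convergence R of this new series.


Let w = z − z₀, so z = z₀ + w.
Then -3 − z = -3 − (z₀ + w) = (-3 − z₀) − w = 2 − w.
f(z) = 1/(2 − w)^2 = (1/(2)^2) · (1 − w/(2))^{−2}.
By the binomial series (1−u)^{−2} = Σ_{n≥0} C(n+1, 1) u^n for |u|<1, with u = w/(2):
  c_n = C(n+1, 1) / (2)^(n+2).
  c_0 = 1/(2)^2 = 1/4.
  c_1 = 2/(2)^3 = 1/4.
  c_2 = 3/(2)^4 = 3/16.
  c_3 = 4/(2)^5 = 1/8.
The series is valid for |w/d| < 1, i.e. |z − z₀| < |d|.
Radius of convergence: R = |-3 − z₀| = |2| = 2 (distance from z₀ to the singularity z = -3).

c_0 = 1/4, c_1 = 1/4, c_2 = 3/16, c_3 = 1/8; R = 2.


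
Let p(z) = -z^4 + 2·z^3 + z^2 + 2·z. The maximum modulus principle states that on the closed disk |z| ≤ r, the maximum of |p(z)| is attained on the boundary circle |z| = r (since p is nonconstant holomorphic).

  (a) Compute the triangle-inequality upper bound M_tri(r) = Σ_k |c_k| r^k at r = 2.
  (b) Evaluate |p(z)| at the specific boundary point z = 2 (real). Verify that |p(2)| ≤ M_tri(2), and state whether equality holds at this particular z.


Coefficients: c_0 = 0, c_1 = 2, c_2 = 1, c_3 = 2, c_4 = -1. Radius r = 2.
Part (a). Triangle bound: M_tri(r) = Σ_k |c_k| r^k
  = |0|·2^0 + |2|·2^1 + |1|·2^2 + |2|·2^3 + |-1|·2^4
  = 0 + 4 + 4 + 16 + 16 = 40.
This bounds M(r) := max_{|z|=r} |p(z)| from above; equality holds iff all terms c_k z^k can be made to align in phase at a single z on |z|=r.
Part (b). At z = 2 (real, on the circle |z| = r):
  p(2) = (0)·2^0 + (2)·2^1 + (1)·2^2 + (2)·2^3 + (-1)·2^4 = 8.
  |p(2)| = 8.
Check: |p(2)| = 8 ≤ 40 = M_tri(2). ✓ Equality does not hold at z = 2 (the coefficients have mixed signs, so the terms do not all align in phase there).

M_tri(2) = 40; |p(2)| = 8; equality at z=2: no.


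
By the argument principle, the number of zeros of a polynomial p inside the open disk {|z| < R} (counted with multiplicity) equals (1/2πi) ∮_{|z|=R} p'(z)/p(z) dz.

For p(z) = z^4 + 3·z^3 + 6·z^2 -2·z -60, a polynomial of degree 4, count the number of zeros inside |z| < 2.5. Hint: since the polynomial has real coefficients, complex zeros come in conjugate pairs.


The zeros of p are: -3, 2, (-1 + 3i), (-1 - 3i).
Their magnitudes are: 3, 2, 3.162, 3.162.
Zeros with |z| < R = 2.5: 2.
Count = 1.
By the argument principle, (1/2πi) ∮_{|z|=R} p'(z)/p(z) dz equals exactly this count.

Number of zeros inside |z| < 2.5: 1.


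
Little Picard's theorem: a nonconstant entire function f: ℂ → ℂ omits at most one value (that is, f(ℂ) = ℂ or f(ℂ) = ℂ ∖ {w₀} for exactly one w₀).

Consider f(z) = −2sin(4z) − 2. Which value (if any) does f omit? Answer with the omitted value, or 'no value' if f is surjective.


Little Picard bounds the complement of f(ℂ) to at most one point.
sin is entire and surjective onto ℂ: for every w ∈ ℂ, sin(ζ) = w has a solution ζ ∈ ℂ (e.g., via the complex inverse arcsin). With ζ = 4z this gives z = ζ/(4). Then -2·sin(4z) takes every value in -2·ℂ = ℂ, and adding -2 is a bijection of ℂ. So f is surjective and omits no value. (Note: only on the real line is sin bounded by [−1, 1].)

Omitted value: no value.


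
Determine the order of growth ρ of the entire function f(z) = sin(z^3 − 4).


Write sin(w) = (e^{iw} ± e^{−iw})/(2 or 2i), so |sin(w)| ≤ e^{|w|}. With w = z^3 − 4, |w| ≤ 1r^3 + 4 on |z|=r, giving M(r) ≤ e^{1r^3 + 4} and ρ ≤ 3. For the lower bound, choose z on |z|=r with 1z^3 purely imaginary of modulus 1r^3; then |sin(z^3 − 4)| grows like e^{1r^3}/2, so ρ ≥ 3. Hence ρ = 3.
Therefore ρ = 3.

Order ρ = 3.


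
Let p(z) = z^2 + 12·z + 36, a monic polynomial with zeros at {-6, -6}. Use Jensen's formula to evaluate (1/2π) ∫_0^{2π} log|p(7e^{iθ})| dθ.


Zeros: -6, -6; r = 7.
Inside |z| < r: -6, -6. Outside (|z| ≥ r): ∅.
p(0) = 36, so log|p(0)| = log(36) = 3.5835.
Apply Jensen: I(r) = log|p(0)| + Σ_k log(r/|z_k|), summed over zeros inside |z| < r.
  log(r/|z_k|) for z_k = -6: log(7/6) = 0.1542
  log(r/|z_k|) for z_k = -6: log(7/6) = 0.1542
Sum over inside zeros: 0.3083.
I(r) = log|p(0)| + (inside sum) = 3.5835 + 0.3083 = 3.8918.
Closed form (all zeros inside, monic): I(r) = n·log(r) = 2·log(7) = 3.8918. ✓

I(r) ≈ 3.8918.


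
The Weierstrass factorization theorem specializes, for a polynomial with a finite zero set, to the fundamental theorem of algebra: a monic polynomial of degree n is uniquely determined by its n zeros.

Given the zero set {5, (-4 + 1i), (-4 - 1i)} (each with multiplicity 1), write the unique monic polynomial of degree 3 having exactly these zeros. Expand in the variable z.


The polynomial is p(z) = ∏_{α ∈ S} (z − α), where S = {5, (-4 + 1i), (-4 - 1i)}.
Expanding the product yields: p(z) = z^3 + 3·z^2 -23·z -85.
Note conjugate pairs combine to real quadratics: (z − (-4+1i))(z − (-4−1i)) = z² + 8z + 17.
The resulting polynomial has degree 3 and real coefficients as required.

p(z) = z^3 + 3·z^2 -23·z -85.


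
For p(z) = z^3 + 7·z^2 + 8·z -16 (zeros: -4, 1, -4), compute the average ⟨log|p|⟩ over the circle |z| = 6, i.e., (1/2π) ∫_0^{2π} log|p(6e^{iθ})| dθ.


Zeros: -4, -4, 1; r = 6.
Inside |z| < r: -4, -4, 1. Outside (|z| ≥ r): ∅.
p(0) = -16, so log|p(0)| = log(16) = 2.7726.
Apply Jensen: I(r) = log|p(0)| + Σ_k log(r/|z_k|), summed over zeros inside |z| < r.
  log(r/|z_k|) for z_k = -4: log(6/4) = 0.4055
  log(r/|z_k|) for z_k = 1: log(6/1) = 1.7918
  log(r/|z_k|) for z_k = -4: log(6/4) = 0.4055
Sum over inside zeros: 2.6027.
I(r) = log|p(0)| + (inside sum) = 2.7726 + 2.6027 = 5.3753.
Closed form (all zeros inside, monic): I(r) = n·log(r) = 3·log(6) = 5.3753. ✓

I(r) ≈ 5.3753.


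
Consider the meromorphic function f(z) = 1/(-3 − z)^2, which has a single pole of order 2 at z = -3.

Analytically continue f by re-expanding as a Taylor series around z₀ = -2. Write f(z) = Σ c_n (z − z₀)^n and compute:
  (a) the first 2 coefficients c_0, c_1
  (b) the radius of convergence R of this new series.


Let w = z − z₀, so z = z₀ + w.
Then -3 − z = -3 − (z₀ + w) = (-3 − z₀) − w = -1 − w.
f(z) = 1/(-1 − w)^2 = (1/(-1)^2) · (1 − w/(-1))^{−2}.
By the binomial series (1−u)^{−2} = Σ_{n≥0} C(n+1, 1) u^n for |u|<1, with u = w/(-1):
  c_n = C(n+1, 1) / (-1)^(n+2).
  c_0 = 1/(-1)^2 = 1.
  c_1 = 2/(-1)^3 = -2.
The series is valid for |w/d| < 1, i.e. |z − z₀| < |d|.
Radius of convergence: R = |-3 − z₀| = |-1| = 1 (distance from z₀ to the singularity z = -3).

c_0 = 1, c_1 = -2; R = 1.
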